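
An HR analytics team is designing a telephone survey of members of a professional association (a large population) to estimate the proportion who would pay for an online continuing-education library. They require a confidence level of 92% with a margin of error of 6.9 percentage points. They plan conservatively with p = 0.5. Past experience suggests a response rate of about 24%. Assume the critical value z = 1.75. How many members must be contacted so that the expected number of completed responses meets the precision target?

Completed interviews needed: n₀ = 1.75² × 0.2500 / 0.069² ≈ 160.81 → 161.
At a 24% response rate, contacts needed = 161 / 0.24 ≈ 670.83 → 671.

671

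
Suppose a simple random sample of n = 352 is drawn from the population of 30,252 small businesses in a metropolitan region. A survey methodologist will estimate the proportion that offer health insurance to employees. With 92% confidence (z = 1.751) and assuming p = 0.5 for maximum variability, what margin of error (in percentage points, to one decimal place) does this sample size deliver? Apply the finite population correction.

4.6

Finite-population factor: (N−n)/(N−1) = (30252−352)/(30252−1) = 0.9884.
SE(p̂) = √[p(1−p)/n · (N−n)/(N−1)] = √[0.2500/352 × 0.9884] = 0.02650.
E = z × SE = 1.751 × 0.02650 = 0.04639 ≈ 4.6 percentage points.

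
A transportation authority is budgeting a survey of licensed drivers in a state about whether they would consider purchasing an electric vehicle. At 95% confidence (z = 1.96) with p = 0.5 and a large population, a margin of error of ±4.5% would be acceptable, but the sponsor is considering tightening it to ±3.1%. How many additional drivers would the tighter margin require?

525

At ±4.5%: n = 1.96² × 0.2500 / 0.045² ≈ 474.27 → 475.
At ±3.1%: n = 1.96² × 0.2500 / 0.031² ≈ 999.38 → 1000.
Additional respondents: 1000 − 475 = 525.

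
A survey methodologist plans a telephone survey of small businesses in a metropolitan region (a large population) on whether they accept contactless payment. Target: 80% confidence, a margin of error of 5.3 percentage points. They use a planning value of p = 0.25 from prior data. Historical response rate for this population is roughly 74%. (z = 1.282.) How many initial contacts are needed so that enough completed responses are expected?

149

Completed interviews needed: n₀ = 1.282² × 0.1875 / 0.053² ≈ 109.70 → 110.
At a 74% response rate, contacts needed = 110 / 0.74 ≈ 148.65 → 149.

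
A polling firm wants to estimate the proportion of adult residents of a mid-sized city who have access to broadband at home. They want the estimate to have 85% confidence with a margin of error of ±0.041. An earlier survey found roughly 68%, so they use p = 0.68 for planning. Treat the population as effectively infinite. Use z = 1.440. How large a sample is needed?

With p = 0.68, p(1−p) = 0.2176.
n = z²·p(1−p)/E² = 1.440² × 0.2176 / 0.041² = 2.0736 × 0.2176 / 0.001681 ≈ 268.42.
Rounding up gives n = 269.

269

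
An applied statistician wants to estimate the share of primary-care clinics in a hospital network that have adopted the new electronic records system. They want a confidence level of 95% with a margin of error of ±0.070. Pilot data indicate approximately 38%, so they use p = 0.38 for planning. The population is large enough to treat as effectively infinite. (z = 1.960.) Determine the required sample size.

185

With p = 0.38, p(1−p) = 0.2356.
n = z²·p(1−p)/E² = 1.960² × 0.2356 / 0.070² = 3.8416 × 0.2356 / 0.004900 ≈ 184.71.
Rounding up gives n = 185.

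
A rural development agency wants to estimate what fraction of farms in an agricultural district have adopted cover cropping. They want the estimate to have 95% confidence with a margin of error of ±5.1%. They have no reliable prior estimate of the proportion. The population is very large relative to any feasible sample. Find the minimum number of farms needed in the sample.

370

For 95% confidence, z = 1.960.
With no prior estimate, use p = 0.5, giving p(1−p) = 0.25.
n = z²·p(1−p)/E² = 1.960² × 0.2500 / 0.051² = 3.8416 × 0.2500 / 0.002601 ≈ 369.24.
Rounding up gives n = 370.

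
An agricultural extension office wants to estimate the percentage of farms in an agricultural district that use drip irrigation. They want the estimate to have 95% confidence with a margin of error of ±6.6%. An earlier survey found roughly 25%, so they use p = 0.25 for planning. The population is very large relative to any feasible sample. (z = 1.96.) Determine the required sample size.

166

With p = 0.25, p(1−p) = 0.1875.
n = z²·p(1−p)/E² = 1.96² × 0.1875 / 0.066² = 3.8416 × 0.1875 / 0.004356 ≈ 165.36.
Rounding up gives n = 166.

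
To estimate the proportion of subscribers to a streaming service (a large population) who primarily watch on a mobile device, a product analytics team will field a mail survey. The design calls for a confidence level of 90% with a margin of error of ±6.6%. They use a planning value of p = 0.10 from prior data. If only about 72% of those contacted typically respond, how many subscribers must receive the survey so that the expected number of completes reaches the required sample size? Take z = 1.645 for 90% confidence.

Completed interviews needed: n₀ = 1.645² × 0.0900 / 0.066² ≈ 55.91 → 56.
At a 72% response rate, contacts needed = 56 / 0.72 ≈ 77.78 → 78.

78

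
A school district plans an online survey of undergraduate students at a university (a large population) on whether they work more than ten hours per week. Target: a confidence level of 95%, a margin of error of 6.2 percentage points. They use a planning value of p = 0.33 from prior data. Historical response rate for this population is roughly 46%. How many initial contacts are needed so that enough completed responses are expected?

481

For 95% confidence, z = 1.960.
Completed interviews needed: n₀ = 1.960² × 0.2211 / 0.062² ≈ 220.96 → 221.
At a 46% response rate, contacts needed = 221 / 0.46 ≈ 480.43 → 481.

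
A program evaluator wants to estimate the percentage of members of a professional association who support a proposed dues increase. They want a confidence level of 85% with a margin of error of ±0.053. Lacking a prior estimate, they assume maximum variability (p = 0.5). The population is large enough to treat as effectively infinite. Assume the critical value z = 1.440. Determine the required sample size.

With p = 0.5, p(1−p) = 0.25.
n = z²·p(1−p)/E² = 1.440² × 0.2500 / 0.053² = 2.0736 × 0.2500 / 0.002809 ≈ 184.55.
Rounding up gives n = 185.

185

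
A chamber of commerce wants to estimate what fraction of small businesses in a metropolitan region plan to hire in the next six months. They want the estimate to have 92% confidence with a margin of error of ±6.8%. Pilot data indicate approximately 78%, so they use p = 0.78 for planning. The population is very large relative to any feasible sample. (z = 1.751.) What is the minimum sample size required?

With p = 0.78, p(1−p) = 0.1716.
n = z²·p(1−p)/E² = 1.751² × 0.1716 / 0.068² = 3.0660 × 0.1716 / 0.004624 ≈ 113.78.
Rounding up gives n = 114.

114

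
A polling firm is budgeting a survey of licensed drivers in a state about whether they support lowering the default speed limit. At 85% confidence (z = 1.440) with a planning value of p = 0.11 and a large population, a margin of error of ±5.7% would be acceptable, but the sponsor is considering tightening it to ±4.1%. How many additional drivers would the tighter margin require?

At ±5.7%: n = 1.440² × 0.0979 / 0.057² ≈ 62.48 → 63.
At ±4.1%: n = 1.440² × 0.0979 / 0.041² ≈ 120.76 → 121.
Additional respondents: 121 − 63 = 58.

58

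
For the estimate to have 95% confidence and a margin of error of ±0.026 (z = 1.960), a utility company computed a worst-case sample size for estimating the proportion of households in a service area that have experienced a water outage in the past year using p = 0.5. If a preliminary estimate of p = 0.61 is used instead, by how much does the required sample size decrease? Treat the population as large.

69

Conservative (p = 0.5): n = 1.960² × 0.25 / 0.026² ≈ 1420.71 → 1421.
Using p = 0.61: p(1−p) = 0.2379, so n = 1.960² × 0.2379 / 0.026² ≈ 1351.95 → 1352.
Reduction: 1421 − 1352 = 69.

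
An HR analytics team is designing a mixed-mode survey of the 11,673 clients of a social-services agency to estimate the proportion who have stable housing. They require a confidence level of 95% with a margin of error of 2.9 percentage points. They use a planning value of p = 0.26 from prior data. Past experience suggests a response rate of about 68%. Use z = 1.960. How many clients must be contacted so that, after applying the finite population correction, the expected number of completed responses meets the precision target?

1203

Completed interviews needed (unadjusted): n₀ = 1.960² × 0.1924 / 0.029² ≈ 878.86 → 879.
FPC for N = 11,673: n = 879 / (1 + 878/11673) = 879 / 1.0752 ≈ 817.51 → 818.
At a 68% response rate, contacts needed = 818 / 0.68 ≈ 1202.94 → 1203.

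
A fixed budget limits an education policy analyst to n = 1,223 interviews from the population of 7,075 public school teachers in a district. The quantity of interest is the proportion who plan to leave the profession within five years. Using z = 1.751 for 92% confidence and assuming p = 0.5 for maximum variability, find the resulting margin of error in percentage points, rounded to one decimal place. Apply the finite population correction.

2.3

Finite-population factor: (N−n)/(N−1) = (7075−1223)/(7075−1) = 0.8273.
SE(p̂) = √[p(1−p)/n · (N−n)/(N−1)] = √[0.2500/1223 × 0.8273] = 0.01300.
E = z × SE = 1.751 × 0.01300 = 0.02277 ≈ 2.3 percentage points.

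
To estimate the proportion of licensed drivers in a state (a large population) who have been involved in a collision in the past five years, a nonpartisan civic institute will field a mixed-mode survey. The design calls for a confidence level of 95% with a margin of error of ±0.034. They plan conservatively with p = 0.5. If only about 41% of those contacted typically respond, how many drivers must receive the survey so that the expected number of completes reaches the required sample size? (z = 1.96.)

Completed interviews needed: n₀ = 1.96² × 0.2500 / 0.034² ≈ 830.80 → 831.
At a 41% response rate, contacts needed = 831 / 0.41 ≈ 2026.83 → 2027.

2027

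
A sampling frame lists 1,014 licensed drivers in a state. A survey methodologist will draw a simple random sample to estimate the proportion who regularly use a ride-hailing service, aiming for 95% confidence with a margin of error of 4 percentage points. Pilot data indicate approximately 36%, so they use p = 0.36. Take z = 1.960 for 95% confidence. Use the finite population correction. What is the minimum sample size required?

359

Unadjusted: n₀ = 1.960² × 0.36 × 0.64 / 0.040² ≈ 553.19, so n₀ = 554.
Finite population correction with N = 1,014: n = n₀ / (1 + (n₀−1)/N) = 554 / (1 + 553/1014) = 554 / 1.5454 ≈ 358.49.
Rounding up, n = 359.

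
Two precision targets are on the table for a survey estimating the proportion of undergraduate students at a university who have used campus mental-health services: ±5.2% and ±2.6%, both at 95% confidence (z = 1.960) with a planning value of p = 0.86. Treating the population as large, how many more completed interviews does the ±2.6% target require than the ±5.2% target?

513

At ±5.2%: n = 1.960² × 0.1204 / 0.052² ≈ 171.05 → 172.
At ±2.6%: n = 1.960² × 0.1204 / 0.026² ≈ 684.21 → 685.
Additional respondents: 685 − 172 = 513.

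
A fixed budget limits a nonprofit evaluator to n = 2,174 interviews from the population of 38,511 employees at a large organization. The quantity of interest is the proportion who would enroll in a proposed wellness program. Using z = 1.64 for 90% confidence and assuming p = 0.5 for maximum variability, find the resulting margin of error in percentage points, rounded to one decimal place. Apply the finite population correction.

1.7

Finite-population factor: (N−n)/(N−1) = (38511−2174)/(38511−1) = 0.9436.
SE(p̂) = √[p(1−p)/n · (N−n)/(N−1)] = √[0.2500/2174 × 0.9436] = 0.01042.
E = z × SE = 1.64 × 0.01042 = 0.01708 ≈ 1.7 percentage points.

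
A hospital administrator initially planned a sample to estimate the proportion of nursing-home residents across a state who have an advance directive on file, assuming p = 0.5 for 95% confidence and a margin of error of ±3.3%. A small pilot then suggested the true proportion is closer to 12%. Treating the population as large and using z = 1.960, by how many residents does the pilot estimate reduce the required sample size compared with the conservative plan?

509

Conservative (p = 0.5): n = 1.960² × 0.25 / 0.033² ≈ 881.91 → 882.
Using p = 0.12: p(1−p) = 0.1056, so n = 1.960² × 0.1056 / 0.033² ≈ 372.52 → 373.
Reduction: 882 − 373 = 509.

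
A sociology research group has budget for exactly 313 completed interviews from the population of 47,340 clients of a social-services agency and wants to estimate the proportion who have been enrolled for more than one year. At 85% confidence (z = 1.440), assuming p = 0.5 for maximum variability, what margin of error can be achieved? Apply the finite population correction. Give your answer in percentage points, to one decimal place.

4.1

Finite-population factor: (N−n)/(N−1) = (47340−313)/(47340−1) = 0.9934.
SE(p̂) = √[p(1−p)/n · (N−n)/(N−1)] = √[0.2500/313 × 0.9934] = 0.02817.
E = z × SE = 1.440 × 0.02817 = 0.04056 ≈ 4.1 percentage points.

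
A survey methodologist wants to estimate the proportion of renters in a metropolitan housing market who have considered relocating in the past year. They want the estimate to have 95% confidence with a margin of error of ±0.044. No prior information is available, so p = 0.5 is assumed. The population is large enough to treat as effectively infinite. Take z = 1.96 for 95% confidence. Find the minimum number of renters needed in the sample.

497

With p = 0.5, p(1−p) = 0.25.
n = z²·p(1−p)/E² = 1.96² × 0.2500 / 0.044² = 3.8416 × 0.2500 / 0.001936 ≈ 496.07.
Rounding up gives n = 497.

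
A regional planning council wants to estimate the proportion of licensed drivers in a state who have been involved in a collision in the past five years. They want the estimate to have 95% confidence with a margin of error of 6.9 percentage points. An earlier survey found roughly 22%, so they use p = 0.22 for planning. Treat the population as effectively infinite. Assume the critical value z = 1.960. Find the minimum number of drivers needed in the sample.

139

With p = 0.22, p(1−p) = 0.1716.
n = z²·p(1−p)/E² = 1.960² × 0.1716 / 0.069² = 3.8416 × 0.1716 / 0.004761 ≈ 138.46.
Rounding up gives n = 139.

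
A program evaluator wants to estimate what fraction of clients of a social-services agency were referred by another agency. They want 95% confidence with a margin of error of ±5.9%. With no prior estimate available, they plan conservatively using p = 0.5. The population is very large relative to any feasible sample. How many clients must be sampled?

276

For 95% confidence, z = 1.96.
With p = 0.5, p(1−p) = 0.25.
n = z²·p(1−p)/E² = 1.96² × 0.2500 / 0.059² = 3.8416 × 0.2500 / 0.003481 ≈ 275.90.
Rounding up gives n = 276.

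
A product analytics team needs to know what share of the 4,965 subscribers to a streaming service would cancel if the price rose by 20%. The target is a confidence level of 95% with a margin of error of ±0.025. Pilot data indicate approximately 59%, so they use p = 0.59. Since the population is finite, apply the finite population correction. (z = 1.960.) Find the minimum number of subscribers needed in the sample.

Unadjusted: n₀ = 1.960² × 0.59 × 0.41 / 0.025² ≈ 1486.85, so n₀ = 1487.
Finite population correction with N = 4,965: n = n₀ / (1 + (n₀−1)/N) = 1487 / (1 + 1486/4965) = 1487 / 1.2993 ≈ 1144.47.
Rounding up, n = 1145.

1145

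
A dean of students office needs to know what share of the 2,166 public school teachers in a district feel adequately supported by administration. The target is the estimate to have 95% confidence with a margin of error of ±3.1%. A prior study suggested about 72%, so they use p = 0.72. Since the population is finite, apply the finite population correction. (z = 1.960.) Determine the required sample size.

Unadjusted: n₀ = 1.960² × 0.72 × 0.28 / 0.031² ≈ 805.90, so n₀ = 806.
Finite population correction with N = 2,166: n = n₀ / (1 + (n₀−1)/N) = 806 / (1 + 805/2166) = 806 / 1.3717 ≈ 587.61.
Rounding up, n = 588.

588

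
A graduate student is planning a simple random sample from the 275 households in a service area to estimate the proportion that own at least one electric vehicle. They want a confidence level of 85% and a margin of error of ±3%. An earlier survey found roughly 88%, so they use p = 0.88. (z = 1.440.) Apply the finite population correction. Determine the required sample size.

Unadjusted: n₀ = 1.440² × 0.88 × 0.12 / 0.030² ≈ 243.30, so n₀ = 244.
Finite population correction with N = 275: n = n₀ / (1 + (n₀−1)/N) = 244 / (1 + 243/275) = 244 / 1.8836 ≈ 129.54.
Rounding up, n = 130.

130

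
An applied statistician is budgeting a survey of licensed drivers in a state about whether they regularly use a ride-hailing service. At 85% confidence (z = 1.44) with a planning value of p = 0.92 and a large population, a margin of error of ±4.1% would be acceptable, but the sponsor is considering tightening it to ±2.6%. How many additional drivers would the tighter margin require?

135

At ±4.1%: n = 1.44² × 0.0736 / 0.041² ≈ 90.79 → 91.
At ±2.6%: n = 1.44² × 0.0736 / 0.026² ≈ 225.76 → 226.
Additional respondents: 226 − 91 = 135.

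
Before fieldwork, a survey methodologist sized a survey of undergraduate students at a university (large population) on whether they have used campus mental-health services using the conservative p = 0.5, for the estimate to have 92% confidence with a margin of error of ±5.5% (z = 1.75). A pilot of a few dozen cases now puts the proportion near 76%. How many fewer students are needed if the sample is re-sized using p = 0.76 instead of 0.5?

Conservative (p = 0.5): n = 1.75² × 0.25 / 0.055² ≈ 253.10 → 254.
Using p = 0.76: p(1−p) = 0.1824, so n = 1.75² × 0.1824 / 0.055² ≈ 184.66 → 185.
Reduction: 254 − 185 = 69.

69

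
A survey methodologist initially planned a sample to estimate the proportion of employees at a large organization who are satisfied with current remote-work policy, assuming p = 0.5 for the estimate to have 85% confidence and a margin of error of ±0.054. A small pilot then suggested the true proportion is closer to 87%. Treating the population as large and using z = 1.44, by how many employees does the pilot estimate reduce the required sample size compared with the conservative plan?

97

Conservative (p = 0.5): n = 1.44² × 0.25 / 0.054² ≈ 177.78 → 178.
Using p = 0.87: p(1−p) = 0.1131, so n = 1.44² × 0.1131 / 0.054² ≈ 80.43 → 81.
Reduction: 178 − 81 = 97.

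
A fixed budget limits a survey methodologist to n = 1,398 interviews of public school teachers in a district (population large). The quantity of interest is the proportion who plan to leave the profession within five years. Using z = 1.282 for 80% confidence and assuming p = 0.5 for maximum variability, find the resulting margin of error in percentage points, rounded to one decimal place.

1.7

SE(p̂) = √[p(1−p)/n] = √[0.2500/1398] = 0.01337.
E = z × SE = 1.282 × 0.01337 = 0.01714, or 1.7 percentage points.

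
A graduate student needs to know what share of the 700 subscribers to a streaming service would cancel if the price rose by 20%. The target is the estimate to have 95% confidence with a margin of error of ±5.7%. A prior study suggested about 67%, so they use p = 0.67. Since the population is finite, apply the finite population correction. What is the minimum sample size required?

For 95% confidence, z = 1.960.
Unadjusted: n₀ = 1.960² × 0.67 × 0.33 / 0.057² ≈ 261.43, so n₀ = 262.
Finite population correction with N = 700: n = n₀ / (1 + (n₀−1)/N) = 262 / (1 + 261/700) = 262 / 1.3729 ≈ 190.84.
Rounding up, n = 191.

191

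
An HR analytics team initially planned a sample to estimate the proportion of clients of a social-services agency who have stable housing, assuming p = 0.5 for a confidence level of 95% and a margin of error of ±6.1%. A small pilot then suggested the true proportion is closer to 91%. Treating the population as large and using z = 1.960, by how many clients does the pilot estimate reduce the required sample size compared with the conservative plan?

Conservative (p = 0.5): n = 1.960² × 0.25 / 0.061² ≈ 258.10 → 259.
Using p = 0.91: p(1−p) = 0.0819, so n = 1.960² × 0.0819 / 0.061² ≈ 84.55 → 85.
Reduction: 259 − 85 = 174.

174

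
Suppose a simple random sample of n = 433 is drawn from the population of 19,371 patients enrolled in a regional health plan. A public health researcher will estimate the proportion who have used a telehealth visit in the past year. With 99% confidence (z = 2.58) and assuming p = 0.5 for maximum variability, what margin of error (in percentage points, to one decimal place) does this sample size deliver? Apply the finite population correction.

Finite-population factor: (N−n)/(N−1) = (19371−433)/(19371−1) = 0.9777.
SE(p̂) = √[p(1−p)/n · (N−n)/(N−1)] = √[0.2500/433 × 0.9777] = 0.02376.
E = z × SE = 2.58 × 0.02376 = 0.06130 ≈ 6.1 percentage points.

6.1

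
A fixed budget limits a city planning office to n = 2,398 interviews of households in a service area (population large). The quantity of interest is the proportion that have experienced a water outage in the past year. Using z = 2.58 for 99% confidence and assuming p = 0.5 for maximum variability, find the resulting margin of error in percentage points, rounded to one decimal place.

2.6

SE(p̂) = √[p(1−p)/n] = √[0.2500/2398] = 0.01021.
E = z × SE = 2.58 × 0.01021 = 0.02634, or 2.6 percentage points.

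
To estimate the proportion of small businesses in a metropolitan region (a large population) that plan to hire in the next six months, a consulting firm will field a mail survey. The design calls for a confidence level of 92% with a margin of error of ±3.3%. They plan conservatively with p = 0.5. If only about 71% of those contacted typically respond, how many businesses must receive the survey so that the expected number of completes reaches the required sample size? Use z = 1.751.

992

Completed interviews needed: n₀ = 1.751² × 0.2500 / 0.033² ≈ 703.86 → 704.
At a 71% response rate, contacts needed = 704 / 0.71 ≈ 991.55 → 992.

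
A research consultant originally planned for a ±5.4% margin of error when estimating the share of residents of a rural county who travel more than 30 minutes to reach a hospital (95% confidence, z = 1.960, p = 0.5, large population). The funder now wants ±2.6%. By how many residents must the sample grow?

At ±5.4%: n = 1.960² × 0.2500 / 0.054² ≈ 329.36 → 330.
At ±2.6%: n = 1.960² × 0.2500 / 0.026² ≈ 1420.71 → 1421.
Additional respondents: 1421 − 330 = 1091.

1091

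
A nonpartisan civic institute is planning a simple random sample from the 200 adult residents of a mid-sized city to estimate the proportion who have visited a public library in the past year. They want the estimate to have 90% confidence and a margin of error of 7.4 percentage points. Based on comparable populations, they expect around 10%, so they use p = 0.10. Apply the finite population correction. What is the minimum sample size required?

For 90% confidence, z = 1.645.
Unadjusted: n₀ = 1.645² × 0.10 × 0.90 / 0.074² ≈ 44.47, so n₀ = 45.
Finite population correction with N = 200: n = n₀ / (1 + (n₀−1)/N) = 45 / (1 + 44/200) = 45 / 1.2200 ≈ 36.89.
Rounding up, n = 37.

37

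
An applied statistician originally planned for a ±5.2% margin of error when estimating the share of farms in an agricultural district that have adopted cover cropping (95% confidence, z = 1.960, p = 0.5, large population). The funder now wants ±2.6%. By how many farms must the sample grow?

1065

At ±5.2%: n = 1.960² × 0.2500 / 0.052² ≈ 355.18 → 356.
At ±2.6%: n = 1.960² × 0.2500 / 0.026² ≈ 1420.71 → 1421.
Additional respondents: 1421 − 356 = 1065.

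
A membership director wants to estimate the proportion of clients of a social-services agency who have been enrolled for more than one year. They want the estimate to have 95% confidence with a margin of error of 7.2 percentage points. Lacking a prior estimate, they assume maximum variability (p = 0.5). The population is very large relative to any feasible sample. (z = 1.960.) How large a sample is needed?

With p = 0.5, p(1−p) = 0.25.
n = z²·p(1−p)/E² = 1.960² × 0.2500 / 0.072² = 3.8416 × 0.2500 / 0.005184 ≈ 185.26.
Rounding up gives n = 186.

186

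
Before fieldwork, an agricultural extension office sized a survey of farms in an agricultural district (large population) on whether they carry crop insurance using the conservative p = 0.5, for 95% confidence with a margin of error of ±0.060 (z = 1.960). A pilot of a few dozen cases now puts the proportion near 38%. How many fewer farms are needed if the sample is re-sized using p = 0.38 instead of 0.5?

15

Conservative (p = 0.5): n = 1.960² × 0.25 / 0.060² ≈ 266.78 → 267.
Using p = 0.38: p(1−p) = 0.2356, so n = 1.960² × 0.2356 / 0.060² ≈ 251.41 → 252.
Reduction: 267 − 252 = 15.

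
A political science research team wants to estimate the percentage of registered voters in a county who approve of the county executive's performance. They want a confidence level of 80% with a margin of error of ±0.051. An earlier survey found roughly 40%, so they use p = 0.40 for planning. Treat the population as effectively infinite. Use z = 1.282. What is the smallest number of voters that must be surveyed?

152

With p = 0.40, p(1−p) = 0.2400.
n = z²·p(1−p)/E² = 1.282² × 0.2400 / 0.051² = 1.6435 × 0.2400 / 0.002601 ≈ 151.65.
Rounding up gives n = 152.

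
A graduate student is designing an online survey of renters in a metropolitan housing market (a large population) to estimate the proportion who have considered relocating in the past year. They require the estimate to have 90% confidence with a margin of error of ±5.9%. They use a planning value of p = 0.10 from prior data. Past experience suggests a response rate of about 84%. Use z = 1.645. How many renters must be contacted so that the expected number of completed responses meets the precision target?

84

Completed interviews needed: n₀ = 1.645² × 0.0900 / 0.059² ≈ 69.96 → 70.
At an 84% response rate, contacts needed = 70 / 0.84 ≈ 83.33 → 84.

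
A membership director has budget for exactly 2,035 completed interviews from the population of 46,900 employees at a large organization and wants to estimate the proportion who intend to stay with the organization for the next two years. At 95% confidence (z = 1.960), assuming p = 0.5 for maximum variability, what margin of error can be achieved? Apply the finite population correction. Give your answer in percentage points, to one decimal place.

2.1

Finite-population factor: (N−n)/(N−1) = (46900−2035)/(46900−1) = 0.9566.
SE(p̂) = √[p(1−p)/n · (N−n)/(N−1)] = √[0.2500/2035 × 0.9566] = 0.01084.
E = z × SE = 1.960 × 0.01084 = 0.02125 ≈ 2.1 percentage points.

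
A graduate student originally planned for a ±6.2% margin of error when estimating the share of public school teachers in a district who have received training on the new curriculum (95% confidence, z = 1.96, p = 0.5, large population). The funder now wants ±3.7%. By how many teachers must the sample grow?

452

At ±6.2%: n = 1.96² × 0.2500 / 0.062² ≈ 249.84 → 250.
At ±3.7%: n = 1.96² × 0.2500 / 0.037² ≈ 701.53 → 702.
Additional respondents: 702 − 250 = 452.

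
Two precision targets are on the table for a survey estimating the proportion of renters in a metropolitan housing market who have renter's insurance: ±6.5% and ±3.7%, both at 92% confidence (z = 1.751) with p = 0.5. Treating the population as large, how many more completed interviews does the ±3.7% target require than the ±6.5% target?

At ±6.5%: n = 1.751² × 0.2500 / 0.065² ≈ 181.42 → 182.
At ±3.7%: n = 1.751² × 0.2500 / 0.037² ≈ 559.90 → 560.
Additional respondents: 560 − 182 = 378.

378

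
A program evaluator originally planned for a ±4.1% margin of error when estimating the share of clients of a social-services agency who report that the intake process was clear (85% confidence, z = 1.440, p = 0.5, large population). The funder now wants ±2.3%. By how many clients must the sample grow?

671

At ±4.1%: n = 1.440² × 0.2500 / 0.041² ≈ 308.39 → 309.
At ±2.3%: n = 1.440² × 0.2500 / 0.023² ≈ 979.96 → 980.
Additional respondents: 980 − 309 = 671.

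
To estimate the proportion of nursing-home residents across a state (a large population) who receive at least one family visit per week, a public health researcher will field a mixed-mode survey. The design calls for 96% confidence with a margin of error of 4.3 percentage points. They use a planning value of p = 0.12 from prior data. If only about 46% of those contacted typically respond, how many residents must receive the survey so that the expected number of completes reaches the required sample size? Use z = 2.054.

Completed interviews needed: n₀ = 2.054² × 0.1056 / 0.043² ≈ 240.95 → 241.
At a 46% response rate, contacts needed = 241 / 0.46 ≈ 523.91 → 524.

524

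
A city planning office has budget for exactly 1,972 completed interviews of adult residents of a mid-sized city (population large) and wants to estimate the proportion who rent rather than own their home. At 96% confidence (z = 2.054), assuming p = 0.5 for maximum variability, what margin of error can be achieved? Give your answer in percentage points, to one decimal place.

SE(p̂) = √[p(1−p)/n] = √[0.2500/1972] = 0.01126.
E = z × SE = 2.054 × 0.01126 = 0.02313, or 2.3 percentage points.

2.3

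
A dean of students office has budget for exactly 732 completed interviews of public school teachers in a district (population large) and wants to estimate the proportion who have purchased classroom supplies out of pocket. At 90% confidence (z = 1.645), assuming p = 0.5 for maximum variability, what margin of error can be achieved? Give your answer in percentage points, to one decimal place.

3.0

SE(p̂) = √[p(1−p)/n] = √[0.2500/732] = 0.01848.
E = z × SE = 1.645 × 0.01848 = 0.03040, or 3.0 percentage points.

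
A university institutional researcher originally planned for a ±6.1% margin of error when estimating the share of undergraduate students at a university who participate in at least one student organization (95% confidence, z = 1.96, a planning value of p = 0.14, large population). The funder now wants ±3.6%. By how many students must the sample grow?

232

At ±6.1%: n = 1.96² × 0.1204 / 0.061² ≈ 124.30 → 125.
At ±3.6%: n = 1.96² × 0.1204 / 0.036² ≈ 356.89 → 357.
Additional respondents: 357 − 125 = 232.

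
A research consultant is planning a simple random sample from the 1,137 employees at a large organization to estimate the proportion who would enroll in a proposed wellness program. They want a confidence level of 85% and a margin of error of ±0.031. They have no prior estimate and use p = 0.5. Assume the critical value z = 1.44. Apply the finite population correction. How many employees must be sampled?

Unadjusted: n₀ = 1.44² × 0.50 × 0.50 / 0.031² ≈ 539.44, so n₀ = 540.
Finite population correction with N = 1,137: n = n₀ / (1 + (n₀−1)/N) = 540 / (1 + 539/1137) = 540 / 1.4741 ≈ 366.34.
Rounding up, n = 367.

367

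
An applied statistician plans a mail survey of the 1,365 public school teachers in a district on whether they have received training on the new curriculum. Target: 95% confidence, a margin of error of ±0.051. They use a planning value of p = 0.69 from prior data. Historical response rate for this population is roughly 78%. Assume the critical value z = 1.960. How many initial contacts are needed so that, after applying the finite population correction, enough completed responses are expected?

Completed interviews needed (unadjusted): n₀ = 1.960² × 0.2139 / 0.051² ≈ 315.92 → 316.
FPC for N = 1,365: n = 316 / (1 + 315/1365) = 316 / 1.2308 ≈ 256.75 → 257.
At a 78% response rate, contacts needed = 257 / 0.78 ≈ 329.49 → 330.

330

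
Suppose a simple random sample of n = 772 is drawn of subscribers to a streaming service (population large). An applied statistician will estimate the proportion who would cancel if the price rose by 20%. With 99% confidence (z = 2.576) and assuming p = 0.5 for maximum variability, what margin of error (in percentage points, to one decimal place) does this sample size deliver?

4.6

SE(p̂) = √[p(1−p)/n] = √[0.2500/772] = 0.01800.
E = z × SE = 2.576 × 0.01800 = 0.04636, or 4.6 percentage points.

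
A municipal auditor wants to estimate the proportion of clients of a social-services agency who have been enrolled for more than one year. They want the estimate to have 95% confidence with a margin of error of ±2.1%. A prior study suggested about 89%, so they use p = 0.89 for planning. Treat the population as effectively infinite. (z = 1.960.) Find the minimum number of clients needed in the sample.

853

With p = 0.89, p(1−p) = 0.0979.
n = z²·p(1−p)/E² = 1.960² × 0.0979 / 0.021² = 3.8416 × 0.0979 / 0.000441 ≈ 852.82.
Rounding up gives n = 853.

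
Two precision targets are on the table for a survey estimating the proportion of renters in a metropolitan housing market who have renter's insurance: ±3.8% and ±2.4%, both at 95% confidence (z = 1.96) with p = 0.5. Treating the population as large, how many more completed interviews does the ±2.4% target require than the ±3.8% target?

1002

At ±3.8%: n = 1.96² × 0.2500 / 0.038² ≈ 665.10 → 666.
At ±2.4%: n = 1.96² × 0.2500 / 0.024² ≈ 1667.36 → 1668.
Additional respondents: 1668 − 666 = 1002.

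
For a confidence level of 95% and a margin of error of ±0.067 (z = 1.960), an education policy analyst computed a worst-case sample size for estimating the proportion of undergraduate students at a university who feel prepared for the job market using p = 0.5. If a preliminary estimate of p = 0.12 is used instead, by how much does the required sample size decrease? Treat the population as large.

123

Conservative (p = 0.5): n = 1.960² × 0.25 / 0.067² ≈ 213.95 → 214.
Using p = 0.12: p(1−p) = 0.1056, so n = 1.960² × 0.1056 / 0.067² ≈ 90.37 → 91.
Reduction: 214 − 91 = 123.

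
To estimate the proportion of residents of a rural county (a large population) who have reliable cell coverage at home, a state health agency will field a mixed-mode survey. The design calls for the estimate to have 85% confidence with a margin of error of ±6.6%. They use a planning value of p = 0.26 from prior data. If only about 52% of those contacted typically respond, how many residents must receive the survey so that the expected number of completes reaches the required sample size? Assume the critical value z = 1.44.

Completed interviews needed: n₀ = 1.44² × 0.1924 / 0.066² ≈ 91.59 → 92.
At a 52% response rate, contacts needed = 92 / 0.52 ≈ 176.92 → 177.

177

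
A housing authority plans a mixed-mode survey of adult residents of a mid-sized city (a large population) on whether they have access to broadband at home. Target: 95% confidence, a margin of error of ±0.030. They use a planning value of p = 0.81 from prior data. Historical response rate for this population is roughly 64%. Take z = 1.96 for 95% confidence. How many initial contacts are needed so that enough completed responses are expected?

Completed interviews needed: n₀ = 1.96² × 0.1539 / 0.030² ≈ 656.91 → 657.
At a 64% response rate, contacts needed = 657 / 0.64 ≈ 1026.56 → 1027.

1027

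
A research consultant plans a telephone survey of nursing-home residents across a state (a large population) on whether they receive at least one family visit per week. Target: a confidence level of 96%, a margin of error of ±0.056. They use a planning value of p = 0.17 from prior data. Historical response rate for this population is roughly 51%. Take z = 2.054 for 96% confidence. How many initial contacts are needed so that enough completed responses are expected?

Completed interviews needed: n₀ = 2.054² × 0.1411 / 0.056² ≈ 189.82 → 190.
At a 51% response rate, contacts needed = 190 / 0.51 ≈ 372.55 → 373.

373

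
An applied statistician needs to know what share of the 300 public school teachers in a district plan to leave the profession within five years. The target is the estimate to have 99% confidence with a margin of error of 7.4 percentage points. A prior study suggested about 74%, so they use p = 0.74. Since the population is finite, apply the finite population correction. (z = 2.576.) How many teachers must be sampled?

Unadjusted: n₀ = 2.576² × 0.74 × 0.26 / 0.074² ≈ 233.15, so n₀ = 234.
Finite population correction with N = 300: n = n₀ / (1 + (n₀−1)/N) = 234 / (1 + 233/300) = 234 / 1.7767 ≈ 131.71.
Rounding up, n = 132.

132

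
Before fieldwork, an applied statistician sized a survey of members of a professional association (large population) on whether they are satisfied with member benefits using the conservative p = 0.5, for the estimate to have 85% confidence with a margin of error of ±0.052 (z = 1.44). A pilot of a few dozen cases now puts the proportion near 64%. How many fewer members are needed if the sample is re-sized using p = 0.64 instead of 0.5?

Conservative (p = 0.5): n = 1.44² × 0.25 / 0.052² ≈ 191.72 → 192.
Using p = 0.64: p(1−p) = 0.2304, so n = 1.44² × 0.2304 / 0.052² ≈ 176.69 → 177.
Reduction: 192 − 177 = 15.

15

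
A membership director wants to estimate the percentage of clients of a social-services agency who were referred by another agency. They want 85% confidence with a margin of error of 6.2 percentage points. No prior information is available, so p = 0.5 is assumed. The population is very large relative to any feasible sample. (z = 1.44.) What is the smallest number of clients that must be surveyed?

With p = 0.5, p(1−p) = 0.25.
n = z²·p(1−p)/E² = 1.44² × 0.2500 / 0.062² = 2.0736 × 0.2500 / 0.003844 ≈ 134.86.
Rounding up gives n = 135.

135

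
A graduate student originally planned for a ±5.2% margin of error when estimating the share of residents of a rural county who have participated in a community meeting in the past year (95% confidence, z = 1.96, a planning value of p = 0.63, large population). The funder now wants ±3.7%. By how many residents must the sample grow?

323

At ±5.2%: n = 1.96² × 0.2331 / 0.052² ≈ 331.17 → 332.
At ±3.7%: n = 1.96² × 0.2331 / 0.037² ≈ 654.11 → 655.
Additional respondents: 655 − 332 = 323.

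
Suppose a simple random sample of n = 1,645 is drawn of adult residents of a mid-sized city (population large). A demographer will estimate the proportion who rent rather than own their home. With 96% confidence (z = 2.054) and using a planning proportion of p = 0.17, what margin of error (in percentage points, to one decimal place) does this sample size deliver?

1.9

SE(p̂) = √[p(1−p)/n] = √[0.1411/1645] = 0.00926.
E = z × SE = 2.054 × 0.00926 = 0.01902, or 1.9 percentage points.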